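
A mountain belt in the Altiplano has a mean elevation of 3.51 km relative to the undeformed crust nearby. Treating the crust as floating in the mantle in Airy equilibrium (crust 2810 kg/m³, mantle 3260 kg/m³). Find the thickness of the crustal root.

21.9 km

Equating mass per unit area of the two columns: the weight of the topography is balanced by the buoyancy of the root, ρ_c h = (ρ_m − ρ_c) r.
r = h · ρ_c / (ρ_m − ρ_c) = 3.51 km × 2810 / (3260 − 2810) = 21.9 km.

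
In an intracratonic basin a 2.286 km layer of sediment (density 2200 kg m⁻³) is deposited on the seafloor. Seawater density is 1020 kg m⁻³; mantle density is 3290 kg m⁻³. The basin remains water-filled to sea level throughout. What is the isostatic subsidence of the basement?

Submarine loading: the sediment displaces seawater, and the subsidence is in turn flooded, so s (ρ_m − ρ_w) = t (ρ_sed − ρ_w).
s = 2.286 km × (2200 − 1020) / (3290 − 1020) = 1.19 km.

1.19 km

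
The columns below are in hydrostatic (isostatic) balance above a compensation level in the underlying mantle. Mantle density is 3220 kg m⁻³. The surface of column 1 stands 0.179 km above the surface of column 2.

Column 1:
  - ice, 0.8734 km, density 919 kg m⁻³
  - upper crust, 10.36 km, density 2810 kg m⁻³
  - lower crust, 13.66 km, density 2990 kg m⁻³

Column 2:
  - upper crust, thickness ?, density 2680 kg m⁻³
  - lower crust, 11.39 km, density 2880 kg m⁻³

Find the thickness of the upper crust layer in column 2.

9.17 km

Take the compensation level at the base of the deeper column (depth z_c below the surface of column 1) and equate Σ ρ_i t_i down to z_c; mantle fills any gap and the z_c terms cancel.
Column 1: 0.8734×919 + 10.36×2810 + 13.66×2990 + (z_c − 24.8934)×3220
Column 2: 0.179×0 + x×2680 + 11.39×2880 + (z_c − 0.179 − 11.39 − x)×3220
The z_c×3220 term appears on both sides and cancels. Collect the known terms of each column as K = Σ(ρt)_known − 3220 × (depth of known layers): K_1 = 70757.6546 − 3220×24.8934 = −9399.0934; K_2 = 32803.2 − 3220×(0.179 + 11.39) = −4448.98.
Balance: K_1 = K_2 − x×(3220 − 2680), so x = (K_2 − K_1)/(3220 − 2680) = 4950.11/540 = 9.17 km.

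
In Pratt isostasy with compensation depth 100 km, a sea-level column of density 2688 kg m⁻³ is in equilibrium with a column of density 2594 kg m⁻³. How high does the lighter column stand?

ρ_ref D = ρ (D + h) → h = D (ρ_ref − ρ)/ρ.
h = 100 km × (2688 − 2594)/2594 = 3.62 km.

3.62 km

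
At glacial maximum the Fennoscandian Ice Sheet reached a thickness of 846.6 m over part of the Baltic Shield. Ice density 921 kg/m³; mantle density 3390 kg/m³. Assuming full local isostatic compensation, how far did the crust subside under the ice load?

By Archimedes' principle applied to the lithosphere: the ice load ρ_ice t is balanced by mantle displaced below, ρ_m s.
s = t ρ_ice / ρ_m = 846.6 m × 921/3390 = 230 m.

230 m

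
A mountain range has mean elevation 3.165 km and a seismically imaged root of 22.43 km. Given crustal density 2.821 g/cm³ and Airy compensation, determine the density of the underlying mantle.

Airy balance: ρ_c h = (ρ_m − ρ_c) r → ρ_m = ρ_c (1 + h/r).
ρ_m = 2.821 × (1 + 3.165 km/22.43 km) = 3.22 g/cm³.

3.22 g/cm³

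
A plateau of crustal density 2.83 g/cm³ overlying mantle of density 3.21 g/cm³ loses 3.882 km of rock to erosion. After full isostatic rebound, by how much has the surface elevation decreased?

Rebound u = e ρ_c/ρ_m = 3.882 km × 2.83/3.21 = 3.422 km.
Net surface drop = e − u = 3.882 km − 3.422 km = e (ρ_m − ρ_c)/ρ_m = 0.46 km.

0.46 km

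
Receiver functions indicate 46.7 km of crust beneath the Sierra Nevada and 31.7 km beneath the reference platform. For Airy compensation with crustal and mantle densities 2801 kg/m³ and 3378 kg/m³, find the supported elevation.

Excess crust Δ = 46.7 km − 31.7 km = 15 km, split between elevation h and root r with h + r = Δ.
Airy balance ρ_c h = (ρ_m − ρ_c) r gives r = h ρ_c/(ρ_m − ρ_c), so h (1 + ρ_c/(ρ_m − ρ_c)) = Δ, i.e. h = Δ (ρ_m − ρ_c)/ρ_m.
h = 15 km × 577/3378 = 2.56 km.

2.56 km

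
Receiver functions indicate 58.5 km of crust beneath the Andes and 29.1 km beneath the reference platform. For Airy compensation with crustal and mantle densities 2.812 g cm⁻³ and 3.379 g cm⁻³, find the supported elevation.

Excess crust Δ = 58.5 km − 29.1 km = 29.4 km, split between elevation h and root r with h + r = Δ.
Airy balance ρ_c h = (ρ_m − ρ_c) r gives r = h ρ_c/(ρ_m − ρ_c), so h (1 + ρ_c/(ρ_m − ρ_c)) = Δ, i.e. h = Δ (ρ_m − ρ_c)/ρ_m.
h = 29.4 km × 0.567/3.379 = 4.93 km.

4.93 km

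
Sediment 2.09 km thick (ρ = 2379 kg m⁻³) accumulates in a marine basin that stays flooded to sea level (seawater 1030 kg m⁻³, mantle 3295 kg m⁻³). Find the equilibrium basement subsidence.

1.24 km

Submarine loading: the sediment displaces seawater, and the subsidence is in turn flooded, so s (ρ_m − ρ_w) = t (ρ_sed − ρ_w).
s = 2.09 km × (2379 − 1030) / (3295 − 1030) = 1.24 km.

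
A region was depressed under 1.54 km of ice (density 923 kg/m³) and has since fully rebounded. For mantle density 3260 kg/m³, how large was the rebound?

Removing the load lets mantle flow back in; uplift u satisfies ρ_ice t = ρ_m u.
u = t ρ_ice/ρ_m = 1.54 km × 923/3260 = 0.436 km.

0.436 km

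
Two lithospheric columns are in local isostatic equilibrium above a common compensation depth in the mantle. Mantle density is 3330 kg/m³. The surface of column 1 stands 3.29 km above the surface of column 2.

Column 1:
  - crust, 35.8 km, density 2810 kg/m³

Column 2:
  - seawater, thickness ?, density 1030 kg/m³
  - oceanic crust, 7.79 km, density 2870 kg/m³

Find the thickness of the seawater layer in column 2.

1.77 km

Take the compensation level at the base of the deeper column (depth z_c below the surface of column 1) and equate Σ ρ_i t_i down to z_c; mantle fills any gap and the z_c terms cancel.
Column 1: 35.8×2810 + (z_c − 35.8)×3330
Column 2: 3.29×0 + x×1030 + 7.79×2870 + (z_c − 3.29 − 7.79 − x)×3330
The z_c×3330 term appears on both sides and cancels. Collect the known terms of each column as K = Σ(ρt)_known − 3330 × (depth of known layers): K_1 = 100598 − 3330×35.8 = −18616; K_2 = 22357.3 − 3330×(3.29 + 7.79) = −14539.1.
Balance: K_1 = K_2 − x×(3330 − 1030), so x = (K_2 − K_1)/(3330 − 1030) = 4076.9/2300 = 1.77 km.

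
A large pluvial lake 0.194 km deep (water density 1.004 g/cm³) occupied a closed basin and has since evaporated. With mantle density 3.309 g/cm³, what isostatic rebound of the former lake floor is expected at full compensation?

0.0589 km

u = d ρ_w/ρ_m = 0.194 km × 1.004/3.309 = 0.0589 km.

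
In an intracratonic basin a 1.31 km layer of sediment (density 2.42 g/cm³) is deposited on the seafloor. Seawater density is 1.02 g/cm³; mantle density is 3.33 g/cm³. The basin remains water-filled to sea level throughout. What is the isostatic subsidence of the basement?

0.794 km

Submarine loading: the sediment displaces seawater, and the subsidence is in turn flooded, so s (ρ_m − ρ_w) = t (ρ_sed − ρ_w).
s = 1.31 km × (2.42 − 1.02) / (3.33 − 1.02) = 0.794 km.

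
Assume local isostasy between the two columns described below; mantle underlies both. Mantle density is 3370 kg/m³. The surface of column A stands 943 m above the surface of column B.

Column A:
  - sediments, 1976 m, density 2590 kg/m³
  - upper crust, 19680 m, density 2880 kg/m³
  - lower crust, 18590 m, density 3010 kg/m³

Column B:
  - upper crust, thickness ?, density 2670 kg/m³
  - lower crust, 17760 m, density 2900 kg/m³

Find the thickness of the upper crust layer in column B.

9070 m

Take the compensation level at the base of the deeper column (depth z_c below the surface of column A) and equate Σ ρ_i t_i down to z_c; mantle fills any gap and the z_c terms cancel.
Column A: 1976×2590 + 19680×2880 + 18590×3010 + (z_c − 40246)×3370
Column B: 943×0 + x×2670 + 17760×2900 + (z_c − 943 − 17760 − x)×3370
The z_c×3370 term appears on both sides and cancels. Collect the known terms of each column as K = Σ(ρt)_known − 3370 × (depth of known layers): K_A = 117752140 − 3370×40246 = −17876880; K_B = 51504000 − 3370×(943 + 17760) = −11525110.
Balance: K_A = K_B − x×(3370 − 2670), so x = (K_B − K_A)/(3370 − 2670) = 6351770/700 = 9070 m.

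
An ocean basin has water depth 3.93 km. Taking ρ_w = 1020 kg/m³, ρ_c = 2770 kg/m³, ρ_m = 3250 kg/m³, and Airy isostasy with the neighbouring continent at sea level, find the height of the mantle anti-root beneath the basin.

14.3 km

Balancing pressure at the compensation depth: replacing crust with seawater at the top is compensated by replacing crust with mantle at the base: d (ρ_c − ρ_w) = a (ρ_m − ρ_c).
a = d (ρ_c − ρ_w)/(ρ_m − ρ_c) = 3.93 km × 1750/480 = 14.3 km.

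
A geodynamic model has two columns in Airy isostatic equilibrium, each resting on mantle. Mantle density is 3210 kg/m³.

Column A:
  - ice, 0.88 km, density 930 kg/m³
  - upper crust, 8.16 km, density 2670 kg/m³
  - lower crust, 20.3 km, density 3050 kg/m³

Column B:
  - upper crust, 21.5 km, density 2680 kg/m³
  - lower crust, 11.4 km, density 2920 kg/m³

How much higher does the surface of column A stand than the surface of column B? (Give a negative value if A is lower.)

For any compensation level in the mantle, the mantle terms cancel and isostasy reduces to e = (Σt_A − Σt_B) − (Σ(ρt)_A − Σ(ρt)_B) / ρ_m.
Σt_A = 29.34 km; Σt_B = 32.9 km; Σ(ρt)_A = 84520.6; Σ(ρt)_B = 90908 (in km·kg/m³).
e = (29.34 − 32.9) − (84520.6 − 90908) / 3210 = −1.57 km.

−1.57 km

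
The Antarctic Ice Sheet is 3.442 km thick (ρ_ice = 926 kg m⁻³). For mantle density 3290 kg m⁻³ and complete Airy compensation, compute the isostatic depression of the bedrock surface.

0.969 km

For local isostatic compensation: the ice load ρ_ice t is balanced by mantle displaced below, ρ_m s.
s = t ρ_ice / ρ_m = 3.442 km × 926/3290 = 0.969 km.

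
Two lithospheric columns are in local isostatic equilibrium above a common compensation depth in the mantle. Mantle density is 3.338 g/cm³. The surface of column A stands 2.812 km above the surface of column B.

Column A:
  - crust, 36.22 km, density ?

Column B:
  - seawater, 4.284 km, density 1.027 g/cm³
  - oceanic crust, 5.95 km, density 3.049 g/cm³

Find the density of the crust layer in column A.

2.76 g/cm³

Take the compensation level at the base of the deeper column (depth z_c below the surface of column A) and equate Σ ρ_i t_i down to z_c; mantle fills any gap and the z_c terms cancel.
Column A: 36.22×ρ + (z_c − 36.22)×3.338
Column B: 2.812×0 + 4.284×1.027 + 5.95×3.049 + (z_c − 2.812 − 10.234)×3.338
The z_c×3.338 term appears on both sides and cancels. Collect the known terms of each column as K = Σ(ρt)_known − 3.338 × (depth of known layers): K_A = 0 − 3.338×36.22 = −120.90236; K_B = 22.541218 − 3.338×(2.812 + 10.234) = −21.00633.
Balance: K_A + 36.22×ρ = K_B, so ρ = (K_B − K_A)/36.22 = 99.896/36.22 = 2.76 g/cm³.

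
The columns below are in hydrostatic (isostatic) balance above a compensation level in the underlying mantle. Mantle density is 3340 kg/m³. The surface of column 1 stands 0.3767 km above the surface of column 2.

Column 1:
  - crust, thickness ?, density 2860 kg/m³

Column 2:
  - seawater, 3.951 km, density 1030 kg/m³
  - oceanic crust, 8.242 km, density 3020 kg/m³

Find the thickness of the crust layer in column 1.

Take the compensation level at the base of the deeper column (depth z_c below the surface of column 1) and equate Σ ρ_i t_i down to z_c; mantle fills any gap and the z_c terms cancel.
Column 1: x×2860 + (z_c − 0 − x)×3340
Column 2: 0.3767×0 + 3.951×1030 + 8.242×3020 + (z_c − 0.3767 − 12.193)×3340
The z_c×3340 term appears on both sides and cancels. Collect the known terms of each column as K = Σ(ρt)_known − 3340 × (depth of known layers): K_1 = 0 − 3340×0 = 0; K_2 = 28960.37 − 3340×(0.3767 + 12.193) = −13022.428.
Balance: K_1 − x×(3340 − 2860) = K_2, so x = (K_1 − K_2)/(3340 − 2860) = 13022.4/480 = 27.1 km.

27.1 km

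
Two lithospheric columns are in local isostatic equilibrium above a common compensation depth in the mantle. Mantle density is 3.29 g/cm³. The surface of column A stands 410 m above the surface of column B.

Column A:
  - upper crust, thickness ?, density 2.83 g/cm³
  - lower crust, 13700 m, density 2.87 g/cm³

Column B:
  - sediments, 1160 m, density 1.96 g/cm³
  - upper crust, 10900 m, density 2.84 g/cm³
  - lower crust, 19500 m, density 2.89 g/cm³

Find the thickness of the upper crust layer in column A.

21400 m

Take the compensation level at the base of the deeper column (depth z_c below the surface of column A) and equate Σ ρ_i t_i down to z_c; mantle fills any gap and the z_c terms cancel.
Column A: x×2.83 + 13700×2.87 + (z_c − 13700 − x)×3.29
Column B: 410×0 + 1160×1.96 + 10900×2.84 + 19500×2.89 + (z_c − 410 − 31560)×3.29
The z_c×3.29 term appears on both sides and cancels. Collect the known terms of each column as K = Σ(ρt)_known − 3.29 × (depth of known layers): K_A = 39319 − 3.29×13700 = −5754; K_B = 89584.6 − 3.29×(410 + 31560) = −15596.7.
Balance: K_A − x×(3.29 − 2.83) = K_B, so x = (K_A − K_B)/(3.29 − 2.83) = 9842.7/0.46 = 21400 m.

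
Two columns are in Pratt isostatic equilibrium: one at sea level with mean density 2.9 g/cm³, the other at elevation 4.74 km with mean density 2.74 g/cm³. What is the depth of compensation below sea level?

ρ_ref D = ρ (D + h) → D (ρ_ref − ρ) = ρ h.
D = ρ h/(ρ_ref − ρ) = 2.74 × 4.74 km/(2.9 − 2.74) = 81.2 km.

81.2 km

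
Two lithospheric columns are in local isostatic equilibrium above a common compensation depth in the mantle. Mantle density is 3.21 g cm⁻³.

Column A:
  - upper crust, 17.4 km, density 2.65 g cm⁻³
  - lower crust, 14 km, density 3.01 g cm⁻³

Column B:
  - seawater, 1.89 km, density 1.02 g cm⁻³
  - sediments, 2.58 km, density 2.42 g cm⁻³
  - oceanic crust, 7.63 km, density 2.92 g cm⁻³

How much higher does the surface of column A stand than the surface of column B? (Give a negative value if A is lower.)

For any compensation level in the mantle, the mantle terms cancel and isostasy reduces to e = (Σt_A − Σt_B) − (Σ(ρt)_A − Σ(ρt)_B) / ρ_m.
Σt_A = 31.4 km; Σt_B = 12.1 km; Σ(ρt)_A = 88.25; Σ(ρt)_B = 30.451 (in km·g cm⁻³).
e = (31.4 − 12.1) − (88.25 − 30.451) / 3.21 = 1.29 km.

1.29 km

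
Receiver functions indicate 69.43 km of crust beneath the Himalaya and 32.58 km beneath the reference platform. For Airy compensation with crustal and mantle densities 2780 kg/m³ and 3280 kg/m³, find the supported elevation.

Excess crust Δ = 69.43 km − 32.58 km = 36.85 km, split between elevation h and root r with h + r = Δ.
Airy balance ρ_c h = (ρ_m − ρ_c) r gives r = h ρ_c/(ρ_m − ρ_c), so h (1 + ρ_c/(ρ_m − ρ_c)) = Δ, i.e. h = Δ (ρ_m − ρ_c)/ρ_m.
h = 36.85 km × 500/3280 = 5.62 km.

5.62 km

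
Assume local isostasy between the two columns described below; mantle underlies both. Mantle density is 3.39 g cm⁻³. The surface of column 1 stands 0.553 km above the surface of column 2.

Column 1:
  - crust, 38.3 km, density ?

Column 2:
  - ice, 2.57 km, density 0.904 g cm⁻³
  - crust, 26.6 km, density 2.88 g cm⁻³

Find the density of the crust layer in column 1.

2.82 g cm⁻³

Take the compensation level at the base of the deeper column (depth z_c below the surface of column 1) and equate Σ ρ_i t_i down to z_c; mantle fills any gap and the z_c terms cancel.
Column 1: 38.3×ρ + (z_c − 38.3)×3.39
Column 2: 0.553×0 + 2.57×0.904 + 26.6×2.88 + (z_c − 0.553 − 29.17)×3.39
The z_c×3.39 term appears on both sides and cancels. Collect the known terms of each column as K = Σ(ρt)_known − 3.39 × (depth of known layers): K_1 = 0 − 3.39×38.3 = −129.837; K_2 = 78.93128 − 3.39×(0.553 + 29.17) = −21.82969.
Balance: K_1 + 38.3×ρ = K_2, so ρ = (K_2 − K_1)/38.3 = 108.007/38.3 = 2.82 g cm⁻³.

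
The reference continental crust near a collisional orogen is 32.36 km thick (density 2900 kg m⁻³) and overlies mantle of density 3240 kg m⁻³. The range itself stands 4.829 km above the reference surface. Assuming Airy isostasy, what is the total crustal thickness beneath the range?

Root depth r = h ρ_c / (ρ_m − ρ_c) = 4.829 km × 2900 / 340 = 41.19 km.
Total thickness = T + h + r = 32.36 km + 4.829 km + 41.19 km = 78.4 km.

78.4 km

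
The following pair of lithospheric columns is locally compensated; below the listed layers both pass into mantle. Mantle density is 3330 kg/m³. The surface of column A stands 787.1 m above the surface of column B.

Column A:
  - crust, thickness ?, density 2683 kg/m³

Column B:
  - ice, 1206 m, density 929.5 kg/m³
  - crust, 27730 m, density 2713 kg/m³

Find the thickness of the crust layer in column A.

35000 m

Take the compensation level at the base of the deeper column (depth z_c below the surface of column A) and equate Σ ρ_i t_i down to z_c; mantle fills any gap and the z_c terms cancel.
Column A: x×2683 + (z_c − 0 − x)×3330
Column B: 787.1×0 + 1206×929.5 + 27730×2713 + (z_c − 787.1 − 28936)×3330
The z_c×3330 term appears on both sides and cancels. Collect the known terms of each column as K = Σ(ρt)_known − 3330 × (depth of known layers): K_A = 0 − 3330×0 = 0; K_B = 76352467 − 3330×(787.1 + 28936) = −22625456.
Balance: K_A − x×(3330 − 2683) = K_B, so x = (K_A − K_B)/(3330 − 2683) = 22625500/647 = 35000 m.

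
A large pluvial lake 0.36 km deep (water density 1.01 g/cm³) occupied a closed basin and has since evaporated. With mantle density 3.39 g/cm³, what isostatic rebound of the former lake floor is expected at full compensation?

u = d ρ_w/ρ_m = 0.36 km × 1.01/3.39 = 0.107 km.

0.107 km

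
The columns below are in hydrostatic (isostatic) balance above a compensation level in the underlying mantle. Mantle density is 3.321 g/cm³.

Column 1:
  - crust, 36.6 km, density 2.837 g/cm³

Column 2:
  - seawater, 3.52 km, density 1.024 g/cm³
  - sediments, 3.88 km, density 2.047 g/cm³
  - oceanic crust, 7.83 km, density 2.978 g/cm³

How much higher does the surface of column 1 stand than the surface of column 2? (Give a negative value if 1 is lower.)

0.602 km

For any compensation level in the mantle, the mantle terms cancel and isostasy reduces to e = (Σt_1 − Σt_2) − (Σ(ρt)_1 − Σ(ρt)_2) / ρ_m.
Σt_1 = 36.6 km; Σt_2 = 15.23 km; Σ(ρt)_1 = 103.8342; Σ(ρt)_2 = 34.86458 (in km·g/cm³).
e = (36.6 − 15.23) − (103.8342 − 34.86458) / 3.321 = 0.602 km.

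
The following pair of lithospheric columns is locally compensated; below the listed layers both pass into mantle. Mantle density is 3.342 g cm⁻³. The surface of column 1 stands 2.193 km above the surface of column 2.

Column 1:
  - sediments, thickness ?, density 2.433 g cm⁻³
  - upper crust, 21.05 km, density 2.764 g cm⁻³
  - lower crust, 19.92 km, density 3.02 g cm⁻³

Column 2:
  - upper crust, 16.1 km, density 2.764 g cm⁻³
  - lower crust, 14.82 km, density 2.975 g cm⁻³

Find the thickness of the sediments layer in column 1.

Take the compensation level at the base of the deeper column (depth z_c below the surface of column 1) and equate Σ ρ_i t_i down to z_c; mantle fills any gap and the z_c terms cancel.
Column 1: x×2.433 + 21.05×2.764 + 19.92×3.02 + (z_c − 40.97 − x)×3.342
Column 2: 2.193×0 + 16.1×2.764 + 14.82×2.975 + (z_c − 2.193 − 30.92)×3.342
The z_c×3.342 term appears on both sides and cancels. Collect the known terms of each column as K = Σ(ρt)_known − 3.342 × (depth of known layers): K_1 = 118.3406 − 3.342×40.97 = −18.58114; K_2 = 88.5899 − 3.342×(2.193 + 30.92) = −22.073746.
Balance: K_1 − x×(3.342 − 2.433) = K_2, so x = (K_1 − K_2)/(3.342 − 2.433) = 3.49261/0.909 = 3.84 km.

3.84 km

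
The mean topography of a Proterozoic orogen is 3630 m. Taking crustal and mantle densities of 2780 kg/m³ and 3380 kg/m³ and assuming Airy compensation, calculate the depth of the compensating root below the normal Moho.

Isostatic balance requires: the weight of the topography is balanced by the buoyancy of the root, ρ_c h = (ρ_m − ρ_c) r.
r = h · ρ_c / (ρ_m − ρ_c) = 3630 m × 2780 / (3380 − 2780) = 16800 m.

16800 m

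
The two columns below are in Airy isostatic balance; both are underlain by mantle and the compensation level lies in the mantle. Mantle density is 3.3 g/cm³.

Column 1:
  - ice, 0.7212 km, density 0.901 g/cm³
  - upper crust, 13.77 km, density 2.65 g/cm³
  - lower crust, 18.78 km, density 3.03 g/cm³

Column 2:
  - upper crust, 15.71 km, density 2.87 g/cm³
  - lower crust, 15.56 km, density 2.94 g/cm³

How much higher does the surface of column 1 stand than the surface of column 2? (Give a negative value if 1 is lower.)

1.03 km

For any compensation level in the mantle, the mantle terms cancel and isostasy reduces to e = (Σt_1 − Σt_2) − (Σ(ρt)_1 − Σ(ρt)_2) / ρ_m.
Σt_1 = 33.2712 km; Σt_2 = 31.27 km; Σ(ρt)_1 = 94.0437012; Σ(ρt)_2 = 90.8341 (in km·g/cm³).
e = (33.2712 − 31.27) − (94.0437012 − 90.8341) / 3.3 = 1.03 km.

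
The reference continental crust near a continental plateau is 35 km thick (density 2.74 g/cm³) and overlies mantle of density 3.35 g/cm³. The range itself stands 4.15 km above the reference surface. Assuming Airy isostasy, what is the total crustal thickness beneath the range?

Root depth r = h ρ_c / (ρ_m − ρ_c) = 4.15 km × 2.74 / 0.61 = 18.64 km.
Total thickness = T + h + r = 35 km + 4.15 km + 18.64 km = 57.8 km.

57.8 km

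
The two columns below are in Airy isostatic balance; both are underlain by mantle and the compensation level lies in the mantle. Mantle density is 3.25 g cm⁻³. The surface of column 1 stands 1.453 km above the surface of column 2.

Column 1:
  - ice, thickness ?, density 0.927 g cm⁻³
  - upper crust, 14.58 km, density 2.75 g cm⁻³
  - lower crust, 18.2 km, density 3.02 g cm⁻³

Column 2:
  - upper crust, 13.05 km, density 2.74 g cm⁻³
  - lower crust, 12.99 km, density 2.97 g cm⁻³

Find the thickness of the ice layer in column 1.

Take the compensation level at the base of the deeper column (depth z_c below the surface of column 1) and equate Σ ρ_i t_i down to z_c; mantle fills any gap and the z_c terms cancel.
Column 1: x×0.927 + 14.58×2.75 + 18.2×3.02 + (z_c − 32.78 − x)×3.25
Column 2: 1.453×0 + 13.05×2.74 + 12.99×2.97 + (z_c − 1.453 − 26.04)×3.25
The z_c×3.25 term appears on both sides and cancels. Collect the known terms of each column as K = Σ(ρt)_known − 3.25 × (depth of known layers): K_1 = 95.059 − 3.25×32.78 = −11.476; K_2 = 74.3373 − 3.25×(1.453 + 26.04) = −15.01495.
Balance: K_1 − x×(3.25 − 0.927) = K_2, so x = (K_1 − K_2)/(3.25 − 0.927) = 3.53895/2.323 = 1.52 km.

1.52 km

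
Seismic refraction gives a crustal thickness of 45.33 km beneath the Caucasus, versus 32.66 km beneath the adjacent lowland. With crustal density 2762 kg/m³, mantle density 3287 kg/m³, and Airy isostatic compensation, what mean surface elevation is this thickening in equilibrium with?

2.02 km

Excess crust Δ = 45.33 km − 32.66 km = 12.67 km, split between elevation h and root r with h + r = Δ.
Airy balance ρ_c h = (ρ_m − ρ_c) r gives r = h ρ_c/(ρ_m − ρ_c), so h (1 + ρ_c/(ρ_m − ρ_c)) = Δ, i.e. h = Δ (ρ_m − ρ_c)/ρ_m.
h = 12.67 km × 525/3287 = 2.02 km.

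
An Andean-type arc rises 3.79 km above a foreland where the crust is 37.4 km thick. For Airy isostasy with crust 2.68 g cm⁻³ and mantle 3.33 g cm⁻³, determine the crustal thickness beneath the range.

56.8 km

Root depth r = h ρ_c / (ρ_m − ρ_c) = 3.79 km × 2.68 / 0.65 = 15.63 km.
Total thickness = T + h + r = 37.4 km + 3.79 km + 15.63 km = 56.8 km.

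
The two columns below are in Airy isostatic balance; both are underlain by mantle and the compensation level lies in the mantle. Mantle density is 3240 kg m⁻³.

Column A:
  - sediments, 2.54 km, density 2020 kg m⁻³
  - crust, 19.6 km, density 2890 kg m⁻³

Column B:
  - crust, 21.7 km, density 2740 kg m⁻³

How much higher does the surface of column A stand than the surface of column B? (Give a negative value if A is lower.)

−0.275 km

For any compensation level in the mantle, the mantle terms cancel and isostasy reduces to e = (Σt_A − Σt_B) − (Σ(ρt)_A − Σ(ρt)_B) / ρ_m.
Σt_A = 22.14 km; Σt_B = 21.7 km; Σ(ρt)_A = 61774.8; Σ(ρt)_B = 59458 (in km·kg m⁻³).
e = (22.14 − 21.7) − (61774.8 − 59458) / 3240 = −0.275 km.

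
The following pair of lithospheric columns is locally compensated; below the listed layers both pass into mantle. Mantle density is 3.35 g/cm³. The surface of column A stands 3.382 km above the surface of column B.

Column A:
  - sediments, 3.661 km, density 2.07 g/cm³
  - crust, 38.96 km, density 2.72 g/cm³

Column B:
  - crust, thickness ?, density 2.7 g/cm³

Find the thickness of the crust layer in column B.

27.5 km

Take the compensation level at the base of the deeper column (depth z_c below the surface of column A) and equate Σ ρ_i t_i down to z_c; mantle fills any gap and the z_c terms cancel.
Column A: 3.661×2.07 + 38.96×2.72 + (z_c − 42.621)×3.35
Column B: 3.382×0 + x×2.7 + (z_c − 3.382 − 0 − x)×3.35
The z_c×3.35 term appears on both sides and cancels. Collect the known terms of each column as K = Σ(ρt)_known − 3.35 × (depth of known layers): K_A = 113.54947 − 3.35×42.621 = −29.23088; K_B = 0 − 3.35×(3.382 + 0) = −11.3297.
Balance: K_A = K_B − x×(3.35 − 2.7), so x = (K_B − K_A)/(3.35 − 2.7) = 17.9012/0.65 = 27.5 km.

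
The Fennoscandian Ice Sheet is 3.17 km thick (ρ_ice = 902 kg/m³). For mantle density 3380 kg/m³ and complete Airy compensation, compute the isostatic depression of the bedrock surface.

0.846 km

Equating mass per unit area of the two columns: the ice load ρ_ice t is balanced by mantle displaced below, ρ_m s.
s = t ρ_ice / ρ_m = 3.17 km × 902/3380 = 0.846 km.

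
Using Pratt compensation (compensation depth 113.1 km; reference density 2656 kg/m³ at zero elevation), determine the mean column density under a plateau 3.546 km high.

2580 kg/m³

Pratt balance: ρ_ref D = ρ (D + h).
ρ = ρ_ref D/(D + h) = 2656 × 113.1 km/(113.1 km + 3.546 km) = 2580 kg/m³.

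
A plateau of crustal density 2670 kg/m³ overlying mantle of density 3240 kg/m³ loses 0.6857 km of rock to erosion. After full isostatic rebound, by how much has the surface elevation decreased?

Rebound u = e ρ_c/ρ_m = 0.6857 km × 2670/3240 = 0.5651 km.
Net surface drop = e − u = 0.6857 km − 0.5651 km = e (ρ_m − ρ_c)/ρ_m = 0.121 km.

0.121 km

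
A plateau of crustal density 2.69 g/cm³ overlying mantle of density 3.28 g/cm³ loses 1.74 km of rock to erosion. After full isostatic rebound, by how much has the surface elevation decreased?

Rebound u = e ρ_c/ρ_m = 1.74 km × 2.69/3.28 = 1.427 km.
Net surface drop = e − u = 1.74 km − 1.427 km = e (ρ_m − ρ_c)/ρ_m = 0.313 km.

0.313 km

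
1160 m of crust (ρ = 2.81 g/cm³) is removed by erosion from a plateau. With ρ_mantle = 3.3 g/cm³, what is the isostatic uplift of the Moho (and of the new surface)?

Unloading: uplift u = e ρ_c/ρ_m = 1160 m × 2.81/3.3 = 988 m.

988 m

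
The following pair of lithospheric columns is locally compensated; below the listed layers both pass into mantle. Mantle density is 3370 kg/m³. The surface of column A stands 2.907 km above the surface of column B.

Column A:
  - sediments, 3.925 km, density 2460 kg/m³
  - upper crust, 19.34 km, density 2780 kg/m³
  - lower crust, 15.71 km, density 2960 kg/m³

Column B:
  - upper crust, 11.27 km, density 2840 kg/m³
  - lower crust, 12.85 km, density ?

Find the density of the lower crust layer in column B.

2930 kg/m³

Take the compensation level at the base of the deeper column (depth z_c below the surface of column A) and equate Σ ρ_i t_i down to z_c; mantle fills any gap and the z_c terms cancel.
Column A: 3.925×2460 + 19.34×2780 + 15.71×2960 + (z_c − 38.975)×3370
Column B: 2.907×0 + 11.27×2840 + 12.85×ρ + (z_c − 2.907 − 24.12)×3370
The z_c×3370 term appears on both sides and cancels. Collect the known terms of each column as K = Σ(ρt)_known − 3370 × (depth of known layers): K_A = 109922.3 − 3370×38.975 = −21423.45; K_B = 32006.8 − 3370×(2.907 + 24.12) = −59074.19.
Balance: K_A = K_B + 12.85×ρ, so ρ = (K_A − K_B)/12.85 = 37650.7/12.85 = 2930 kg/m³.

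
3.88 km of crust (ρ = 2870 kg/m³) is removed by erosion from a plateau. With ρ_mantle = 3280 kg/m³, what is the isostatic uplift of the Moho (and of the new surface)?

Unloading: uplift u = e ρ_c/ρ_m = 3.88 km × 2870/3280 = 3.4 km.

3.4 km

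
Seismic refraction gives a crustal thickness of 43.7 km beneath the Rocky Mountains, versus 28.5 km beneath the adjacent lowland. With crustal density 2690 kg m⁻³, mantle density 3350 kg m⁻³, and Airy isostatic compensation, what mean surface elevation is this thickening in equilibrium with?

2.99 km

Excess crust Δ = 43.7 km − 28.5 km = 15.2 km, split between elevation h and root r with h + r = Δ.
Airy balance ρ_c h = (ρ_m − ρ_c) r gives r = h ρ_c/(ρ_m − ρ_c), so h (1 + ρ_c/(ρ_m − ρ_c)) = Δ, i.e. h = Δ (ρ_m − ρ_c)/ρ_m.
h = 15.2 km × 660/3350 = 2.99 km.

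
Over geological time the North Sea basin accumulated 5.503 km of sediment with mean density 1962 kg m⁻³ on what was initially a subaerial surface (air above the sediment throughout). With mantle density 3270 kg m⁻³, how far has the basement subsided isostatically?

Subaerial load: s = t ρ_sed / ρ_m = 5.503 km × 1962/3270 = 3.3 km.

3.3 km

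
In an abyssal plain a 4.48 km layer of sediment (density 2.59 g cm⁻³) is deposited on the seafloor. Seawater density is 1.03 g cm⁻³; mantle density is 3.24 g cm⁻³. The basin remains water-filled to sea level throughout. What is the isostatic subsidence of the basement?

Submarine loading: the sediment displaces seawater, and the subsidence is in turn flooded, so s (ρ_m − ρ_w) = t (ρ_sed − ρ_w).
s = 4.48 km × (2.59 − 1.03) / (3.24 − 1.03) = 3.16 km.

3.16 km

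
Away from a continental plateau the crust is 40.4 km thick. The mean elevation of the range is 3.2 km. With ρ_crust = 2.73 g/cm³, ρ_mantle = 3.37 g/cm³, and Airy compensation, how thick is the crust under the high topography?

Root depth r = h ρ_c / (ρ_m − ρ_c) = 3.2 km × 2.73 / 0.64 = 13.65 km.
Total thickness = T + h + r = 40.4 km + 3.2 km + 13.65 km = 57.2 km.

57.2 km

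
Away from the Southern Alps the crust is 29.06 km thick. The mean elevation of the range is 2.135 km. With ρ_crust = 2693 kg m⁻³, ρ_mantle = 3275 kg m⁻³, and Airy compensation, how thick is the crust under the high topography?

Root depth r = h ρ_c / (ρ_m − ρ_c) = 2.135 km × 2693 / 582 = 9.879 km.
Total thickness = T + h + r = 29.06 km + 2.135 km + 9.879 km = 41.1 km.

41.1 km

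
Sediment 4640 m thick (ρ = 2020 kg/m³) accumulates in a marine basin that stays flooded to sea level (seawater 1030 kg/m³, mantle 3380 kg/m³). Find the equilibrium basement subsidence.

1950 m

Submarine loading: the sediment displaces seawater, and the subsidence is in turn flooded, so s (ρ_m − ρ_w) = t (ρ_sed − ρ_w).
s = 4640 m × (2020 − 1030) / (3380 − 1030) = 1950 m.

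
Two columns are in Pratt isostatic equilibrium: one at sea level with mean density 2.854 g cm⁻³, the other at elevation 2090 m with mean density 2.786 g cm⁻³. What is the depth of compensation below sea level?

ρ_ref D = ρ (D + h) → D (ρ_ref − ρ) = ρ h.
D = ρ h/(ρ_ref − ρ) = 2.786 × 2090 m/(2.854 − 2.786) = 85600 m.

85600 m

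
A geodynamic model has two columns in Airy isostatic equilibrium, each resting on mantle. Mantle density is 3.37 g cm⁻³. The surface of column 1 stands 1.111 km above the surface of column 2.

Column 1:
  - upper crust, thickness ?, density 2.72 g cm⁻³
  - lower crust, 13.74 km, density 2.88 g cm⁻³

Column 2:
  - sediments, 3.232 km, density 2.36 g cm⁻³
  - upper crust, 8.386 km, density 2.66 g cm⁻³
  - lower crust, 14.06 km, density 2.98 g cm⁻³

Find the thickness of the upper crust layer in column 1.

18 km

Take the compensation level at the base of the deeper column (depth z_c below the surface of column 1) and equate Σ ρ_i t_i down to z_c; mantle fills any gap and the z_c terms cancel.
Column 1: x×2.72 + 13.74×2.88 + (z_c − 13.74 − x)×3.37
Column 2: 1.111×0 + 3.232×2.36 + 8.386×2.66 + 14.06×2.98 + (z_c − 1.111 − 25.678)×3.37
The z_c×3.37 term appears on both sides and cancels. Collect the known terms of each column as K = Σ(ρt)_known − 3.37 × (depth of known layers): K_1 = 39.5712 − 3.37×13.74 = −6.7326; K_2 = 71.83308 − 3.37×(1.111 + 25.678) = −18.44585.
Balance: K_1 − x×(3.37 − 2.72) = K_2, so x = (K_1 − K_2)/(3.37 − 2.72) = 11.7132/0.65 = 18 km.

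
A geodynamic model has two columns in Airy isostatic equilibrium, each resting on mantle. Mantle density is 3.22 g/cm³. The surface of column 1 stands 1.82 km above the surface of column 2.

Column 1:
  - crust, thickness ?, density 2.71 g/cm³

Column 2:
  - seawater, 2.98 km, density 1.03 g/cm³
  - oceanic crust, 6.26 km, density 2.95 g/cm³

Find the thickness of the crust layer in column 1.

Take the compensation level at the base of the deeper column (depth z_c below the surface of column 1) and equate Σ ρ_i t_i down to z_c; mantle fills any gap and the z_c terms cancel.
Column 1: x×2.71 + (z_c − 0 − x)×3.22
Column 2: 1.82×0 + 2.98×1.03 + 6.26×2.95 + (z_c − 1.82 − 9.24)×3.22
The z_c×3.22 term appears on both sides and cancels. Collect the known terms of each column as K = Σ(ρt)_known − 3.22 × (depth of known layers): K_1 = 0 − 3.22×0 = 0; K_2 = 21.5364 − 3.22×(1.82 + 9.24) = −14.0768.
Balance: K_1 − x×(3.22 − 2.71) = K_2, so x = (K_1 − K_2)/(3.22 − 2.71) = 14.0768/0.51 = 27.6 km.

27.6 km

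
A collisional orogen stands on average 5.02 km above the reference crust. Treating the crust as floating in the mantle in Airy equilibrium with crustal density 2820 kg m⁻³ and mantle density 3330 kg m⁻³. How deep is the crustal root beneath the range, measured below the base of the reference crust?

Equating mass per unit area of the two columns: the weight of the topography is balanced by the buoyancy of the root, ρ_c h = (ρ_m − ρ_c) r.
r = h · ρ_c / (ρ_m − ρ_c) = 5.02 km × 2820 / (3330 − 2820) = 27.8 km.

27.8 km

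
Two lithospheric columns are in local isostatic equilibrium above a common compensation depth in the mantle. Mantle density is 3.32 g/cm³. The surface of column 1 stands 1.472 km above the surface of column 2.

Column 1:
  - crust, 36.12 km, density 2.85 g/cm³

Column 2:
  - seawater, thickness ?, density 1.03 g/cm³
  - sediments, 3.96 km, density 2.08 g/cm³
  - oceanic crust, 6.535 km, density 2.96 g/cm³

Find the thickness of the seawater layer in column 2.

Take the compensation level at the base of the deeper column (depth z_c below the surface of column 1) and equate Σ ρ_i t_i down to z_c; mantle fills any gap and the z_c terms cancel.
Column 1: 36.12×2.85 + (z_c − 36.12)×3.32
Column 2: 1.472×0 + x×1.03 + 3.96×2.08 + 6.535×2.96 + (z_c − 1.472 − 10.495 − x)×3.32
The z_c×3.32 term appears on both sides and cancels. Collect the known terms of each column as K = Σ(ρt)_known − 3.32 × (depth of known layers): K_1 = 102.942 − 3.32×36.12 = −16.9764; K_2 = 27.5804 − 3.32×(1.472 + 10.495) = −12.15004.
Balance: K_1 = K_2 − x×(3.32 − 1.03), so x = (K_2 − K_1)/(3.32 − 1.03) = 4.82636/2.29 = 2.11 km.

2.11 km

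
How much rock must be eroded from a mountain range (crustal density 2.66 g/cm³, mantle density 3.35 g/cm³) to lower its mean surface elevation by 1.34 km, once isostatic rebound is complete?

Net drop Δ = e − u = e − e ρ_c/ρ_m = e (ρ_m − ρ_c)/ρ_m.
e = Δ ρ_m/(ρ_m − ρ_c) = 1.34 km × 3.35/0.69 = 6.51 km.

6.51 km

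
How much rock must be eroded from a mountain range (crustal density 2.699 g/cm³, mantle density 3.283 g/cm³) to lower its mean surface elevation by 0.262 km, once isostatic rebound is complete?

1.47 km

Net drop Δ = e − u = e − e ρ_c/ρ_m = e (ρ_m − ρ_c)/ρ_m.
e = Δ ρ_m/(ρ_m − ρ_c) = 0.262 km × 3.283/0.584 = 1.47 km.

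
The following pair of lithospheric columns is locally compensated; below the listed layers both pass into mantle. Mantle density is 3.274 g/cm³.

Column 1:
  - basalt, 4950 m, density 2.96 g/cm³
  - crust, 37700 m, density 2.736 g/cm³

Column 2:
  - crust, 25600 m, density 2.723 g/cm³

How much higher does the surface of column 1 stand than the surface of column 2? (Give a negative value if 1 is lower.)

2360 m

For any compensation level in the mantle, the mantle terms cancel and isostasy reduces to e = (Σt_1 − Σt_2) − (Σ(ρt)_1 − Σ(ρt)_2) / ρ_m.
Σt_1 = 42650 m; Σt_2 = 25600 m; Σ(ρt)_1 = 117799.2; Σ(ρt)_2 = 69708.8 (in m·g/cm³).
e = (42650 − 25600) − (117799.2 − 69708.8) / 3.274 = 2360 m.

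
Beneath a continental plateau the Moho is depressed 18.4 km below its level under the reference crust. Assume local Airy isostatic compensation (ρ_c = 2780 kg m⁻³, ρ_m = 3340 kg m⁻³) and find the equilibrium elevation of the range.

3.71 km

Equating mass per unit area of the two columns: ρ_c h = (ρ_m − ρ_c) r.
h = r (ρ_m − ρ_c) / ρ_c = 18.4 km × (3340 − 2780) / 2780 = 3.71 km.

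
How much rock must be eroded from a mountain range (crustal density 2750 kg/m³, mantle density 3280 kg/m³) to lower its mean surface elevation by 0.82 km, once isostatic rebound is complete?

5.07 km

Net drop Δ = e − u = e − e ρ_c/ρ_m = e (ρ_m − ρ_c)/ρ_m.
e = Δ ρ_m/(ρ_m − ρ_c) = 0.82 km × 3280/530 = 5.07 km.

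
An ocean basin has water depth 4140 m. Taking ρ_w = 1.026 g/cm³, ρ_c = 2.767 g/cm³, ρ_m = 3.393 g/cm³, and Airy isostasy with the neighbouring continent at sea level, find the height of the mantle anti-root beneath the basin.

11500 m

In Airy isostatic equilibrium: replacing crust with seawater at the top is compensated by replacing crust with mantle at the base: d (ρ_c − ρ_w) = a (ρ_m − ρ_c).
a = d (ρ_c − ρ_w)/(ρ_m − ρ_c) = 4140 m × 1.741/0.626 = 11500 m.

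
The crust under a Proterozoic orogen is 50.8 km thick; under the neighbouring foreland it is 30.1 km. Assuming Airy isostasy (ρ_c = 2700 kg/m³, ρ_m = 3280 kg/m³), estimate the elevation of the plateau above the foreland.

Excess crust Δ = 50.8 km − 30.1 km = 20.7 km, split between elevation h and root r with h + r = Δ.
Airy balance ρ_c h = (ρ_m − ρ_c) r gives r = h ρ_c/(ρ_m − ρ_c), so h (1 + ρ_c/(ρ_m − ρ_c)) = Δ, i.e. h = Δ (ρ_m − ρ_c)/ρ_m.
h = 20.7 km × 580/3280 = 3.66 km.

3.66 km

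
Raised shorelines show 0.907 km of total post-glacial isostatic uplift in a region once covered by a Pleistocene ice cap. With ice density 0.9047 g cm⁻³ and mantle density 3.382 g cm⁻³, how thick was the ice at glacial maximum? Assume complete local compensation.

3.39 km

u = t ρ_ice/ρ_m → t = u ρ_m/ρ_ice = 0.907 km × 3.382/0.9047 = 3.39 km.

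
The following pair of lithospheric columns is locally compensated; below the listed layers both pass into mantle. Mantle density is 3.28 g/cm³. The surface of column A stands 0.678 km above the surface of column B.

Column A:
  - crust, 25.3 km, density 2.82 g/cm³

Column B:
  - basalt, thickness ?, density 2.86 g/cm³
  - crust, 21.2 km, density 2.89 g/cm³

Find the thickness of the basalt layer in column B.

Take the compensation level at the base of the deeper column (depth z_c below the surface of column A) and equate Σ ρ_i t_i down to z_c; mantle fills any gap and the z_c terms cancel.
Column A: 25.3×2.82 + (z_c − 25.3)×3.28
Column B: 0.678×0 + x×2.86 + 21.2×2.89 + (z_c − 0.678 − 21.2 − x)×3.28
The z_c×3.28 term appears on both sides and cancels. Collect the known terms of each column as K = Σ(ρt)_known − 3.28 × (depth of known layers): K_A = 71.346 − 3.28×25.3 = −11.638; K_B = 61.268 − 3.28×(0.678 + 21.2) = −10.49184.
Balance: K_A = K_B − x×(3.28 − 2.86), so x = (K_B − K_A)/(3.28 − 2.86) = 1.14616/0.42 = 2.73 km.

2.73 km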